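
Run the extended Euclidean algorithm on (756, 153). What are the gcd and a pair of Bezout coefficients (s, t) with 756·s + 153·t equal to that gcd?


Euclidean algorithm on (756, 153) — divide until remainder is 0:
  756 = 4 · 153 + 144
  153 = 1 · 144 + 9
  144 = 16 · 9 + 0
gcd(756, 153) = 9.
Track Bezout coefficients alongside the remainders: start with r₀ = 756 = a·1 + b·0 (s = 1, t = 0) and r₁ = 153 = a·0 + b·1 (s = 0, t = 1); each new remainder r_{k+1} = r_{k-1} − q_k·r_k inherits s_{k+1} = s_{k-1} − q_k·s_k, t_{k+1} = t_{k-1} − q_k·t_k, so r_k = a·s_k + b·t_k at every step:
  q = 4: r = 144, s = 1 − 4·0 = 1, t = 0 − 4·1 = -4  (check: 756·1 + 153·(-4) = 144)
  q = 1: r = 9, s = 0 − 1·1 = -1, t = 1 − 1·(-4) = 5  (check: 756·(-1) + 153·5 = 9)
The row with r = 9 (the gcd) gives the Bezout coefficients s = -1, t = 5.
Result: 756 · (-1) + 153 · (5) = 9.

gcd(756, 153) = 9; s = -1, t = 5 (check: 756·(-1) + 153·5 = 9).


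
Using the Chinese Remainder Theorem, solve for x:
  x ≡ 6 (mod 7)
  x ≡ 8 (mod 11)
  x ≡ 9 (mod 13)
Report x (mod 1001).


Moduli 7, 11, 13 are pairwise coprime; by CRT there is a unique solution modulo M = 7 · 11 · 13 = 1001.
Solve pairwise, accumulating the modulus:
  Start with x ≡ 6 (mod 7).
  Combine with x ≡ 8 (mod 11): since gcd(7, 11) = 1, we get a unique residue mod 77.
    Write x = 6 + 7·t and substitute into x ≡ 8 (mod 11): 7·t ≡ 8 − 6 = 2 (mod 11).
    The inverse of 7 mod 11 is 8 (since 7·8 = 56 = 5·11 + 1), so t ≡ 8·2 = 16 ≡ 5 (mod 11).
    Then x = 6 + 7·5 = 41, valid modulo lcm(7, 11) = 77: x ≡ 41 (mod 77).
  Combine with x ≡ 9 (mod 13): since gcd(77, 13) = 1, we get a unique residue mod 1001.
    Write x = 41 + 77·t and substitute into x ≡ 9 (mod 13): 77·t ≡ 9 − 41 = -32 (mod 13).
    Reduce coefficients mod 13: 12·t ≡ 7 (mod 13).
    The inverse of 12 mod 13 is 12 (since 12·12 = 144 = 11·13 + 1), so t ≡ 12·7 = 84 ≡ 6 (mod 13).
    Then x = 41 + 77·6 = 503, valid modulo lcm(77, 13) = 1001: x ≡ 503 (mod 1001).
Verify: 503 mod 7 = 6 ✓, 503 mod 11 = 8 ✓, 503 mod 13 = 9 ✓.

x ≡ 503 (mod 1001).


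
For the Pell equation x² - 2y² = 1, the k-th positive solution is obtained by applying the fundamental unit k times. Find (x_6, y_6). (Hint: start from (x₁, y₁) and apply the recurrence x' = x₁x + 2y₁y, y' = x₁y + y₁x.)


Step 1: Find the fundamental solution (x₁, y₁) of x² - 2y² = 1.
  Expand √2 as a continued fraction. a₀ = ⌊√2⌋ = 1; iterate m_{k+1} = d_k·a_k − m_k, d_{k+1} = (2 − m_{k+1}²)/d_k, a_{k+1} = ⌊(a₀ + m_{k+1})/d_{k+1}⌋ (starting m₀ = 0, d₀ = 1), with convergents p_k = a_k·p_{k-1} + p_{k-2}, q_k = a_k·q_{k-1} + q_{k-2} (p₋₁ = 1, q₋₁ = 0):
  k = 0: a₀ = 1; p₀/q₀ = 1/1; p₀² − 2·q₀² = 1 − 2 = -1.
  k = 1: m = 1, d = 1, a = ⌊(1 + 1)/1⌋ = 2; p/q = (2·1 + 1)/(2·1 + 0) = 3/2; p² − 2·q² = 9 − 8 = 1.
  The first convergent with p² − 2·q² = 1 gives the fundamental solution (x₁, y₁) = (3, 2).
Step 2: Apply the recurrence (x_{n+1}, y_{n+1}) = (x₁x_n + 2y₁y_n, x₁y_n + y₁x_n) repeatedly.
  From (x_1, y_1) = (3, 2): x_2 = 3·3 + 2·2·2 = 17; y_2 = 3·2 + 2·3 = 12.
  From (x_2, y_2) = (17, 12): x_3 = 3·17 + 2·2·12 = 99; y_3 = 3·12 + 2·17 = 70.
  From (x_3, y_3) = (99, 70): x_4 = 3·99 + 2·2·70 = 577; y_4 = 3·70 + 2·99 = 408.
  From (x_4, y_4) = (577, 408): x_5 = 3·577 + 2·2·408 = 3363; y_5 = 3·408 + 2·577 = 2378.
  From (x_5, y_5) = (3363, 2378): x_6 = 3·3363 + 2·2·2378 = 19601; y_6 = 3·2378 + 2·3363 = 13860.
Step 3: Verify x_6² - 2·y_6² = 384199201 - 384199200 = 1 (should be 1). ✓

(x_1, y_1) = (3, 2); (x_6, y_6) = (19601, 13860).


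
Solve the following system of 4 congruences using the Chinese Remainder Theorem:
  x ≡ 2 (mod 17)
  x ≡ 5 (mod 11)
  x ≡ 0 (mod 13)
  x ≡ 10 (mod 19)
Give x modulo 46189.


Product of moduli M = 17 · 11 · 13 · 19 = 46189.
Merge one congruence at a time:
  Start: x ≡ 2 (mod 17).
  Combine with x ≡ 5 (mod 11); new modulus lcm = 187.
    Write x = 2 + 17·t and substitute into x ≡ 5 (mod 11): 17·t ≡ 5 − 2 = 3 (mod 11).
    Reduce coefficients mod 11: 6·t ≡ 3 (mod 11).
    The inverse of 6 mod 11 is 2 (since 6·2 = 12 = 1·11 + 1), so t ≡ 2·3 = 6 ≡ 6 (mod 11).
    Then x = 2 + 17·6 = 104, valid modulo lcm(17, 11) = 187: x ≡ 104 (mod 187).
  Combine with x ≡ 0 (mod 13); new modulus lcm = 2431.
    Write x = 104 + 187·t and substitute into x ≡ 0 (mod 13): 187·t ≡ 0 − 104 = -104 (mod 13).
    Reduce coefficients mod 13: 5·t ≡ 0 (mod 13).
    The inverse of 5 mod 13 is 8 (since 5·8 = 40 = 3·13 + 1), so t ≡ 8·0 = 0 ≡ 0 (mod 13).
    Then x = 104 + 187·0 = 104, valid modulo lcm(187, 13) = 2431: x ≡ 104 (mod 2431).
  Combine with x ≡ 10 (mod 19); new modulus lcm = 46189.
    Write x = 104 + 2431·t and substitute into x ≡ 10 (mod 19): 2431·t ≡ 10 − 104 = -94 (mod 19).
    Reduce coefficients mod 19: 18·t ≡ 1 (mod 19).
    The inverse of 18 mod 19 is 18 (since 18·18 = 324 = 17·19 + 1), so t ≡ 18·1 = 18 ≡ 18 (mod 19).
    Then x = 104 + 2431·18 = 43862, valid modulo lcm(2431, 19) = 46189: x ≡ 43862 (mod 46189).
Verify against each original: 43862 mod 17 = 2, 43862 mod 11 = 5, 43862 mod 13 = 0, 43862 mod 19 = 10.

x ≡ 43862 (mod 46189).


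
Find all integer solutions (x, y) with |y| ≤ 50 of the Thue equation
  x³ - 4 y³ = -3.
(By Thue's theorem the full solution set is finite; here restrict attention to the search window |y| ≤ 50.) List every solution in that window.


The equation is x³ - 4y³ = -3. For fixed y, x³ = 4·y³ − 3, so a solution requires the RHS to be a perfect cube.
Strategy: iterate y from -50 to 50, compute RHS = 4·y³ − 3, and check whether it is a (positive or negative) perfect cube.
Check small values of y:
  y = 0: RHS = -3 is not a perfect cube.
  y = 1: RHS = 1 = (1)³ ⇒ x = 1 works.
  y = -1: RHS = -7 is not a perfect cube.
  y = 2: RHS = 29 is not a perfect cube.
  y = -2: RHS = -35 is not a perfect cube.
  y = 3: RHS = 105 is not a perfect cube.
  y = -3: RHS = -111 is not a perfect cube.
Continuing the search up to |y| = 50 finds no further solutions beyond those listed.
Collected solutions: (1, 1).

Solutions (with |y| ≤ 50): (1, 1).


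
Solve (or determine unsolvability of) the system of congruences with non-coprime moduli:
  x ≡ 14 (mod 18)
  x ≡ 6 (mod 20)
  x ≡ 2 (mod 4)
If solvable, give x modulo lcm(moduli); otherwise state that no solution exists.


Moduli 18, 20, 4 are not pairwise coprime, so CRT works modulo lcm(m_i) when all pairwise compatibility conditions hold.
Pairwise compatibility: gcd(m_i, m_j) must divide a_i - a_j for every pair.
Merge one congruence at a time:
  Start: x ≡ 14 (mod 18).
  Combine with x ≡ 6 (mod 20): gcd(18, 20) = 2; 6 - 14 = -8, which IS divisible by 2, so compatible.
    Write x = 14 + 18·t and substitute into x ≡ 6 (mod 20): 18·t ≡ 6 − 14 = -8 (mod 20).
    Divide the congruence (and modulus) by g = 2: 9·t ≡ -4 (mod 10).
    Reduce coefficients mod 10: 9·t ≡ 6 (mod 10).
    The inverse of 9 mod 10 is 9 (since 9·9 = 81 = 8·10 + 1), so t ≡ 9·6 = 54 ≡ 4 (mod 10).
    Then x = 14 + 18·4 = 86, valid modulo lcm(18, 20) = 180: x ≡ 86 (mod 180).
  Combine with x ≡ 2 (mod 4): gcd(180, 4) = 4; 2 - 86 = -84, which IS divisible by 4, so compatible.
    Write x = 86 + 180·t and substitute into x ≡ 2 (mod 4): 180·t ≡ 2 − 86 = -84 (mod 4).
    Divide the congruence (and modulus) by g = 4: 45·t ≡ -21 (mod 1).
    Modulo 1 every t works; take t = 0.
    Then x = 86 + 180·0 = 86, valid modulo lcm(180, 4) = 180: x ≡ 86 (mod 180).
Verify: 86 mod 18 = 14, 86 mod 20 = 6, 86 mod 4 = 2.

x ≡ 86 (mod 180).


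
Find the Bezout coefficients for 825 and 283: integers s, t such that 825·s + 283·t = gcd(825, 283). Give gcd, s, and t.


Euclidean algorithm on (825, 283) — divide until remainder is 0:
  825 = 2 · 283 + 259
  283 = 1 · 259 + 24
  259 = 10 · 24 + 19
  24 = 1 · 19 + 5
  19 = 3 · 5 + 4
  5 = 1 · 4 + 1
  4 = 4 · 1 + 0
gcd(825, 283) = 1.
Track Bezout coefficients alongside the remainders: start with r₀ = 825 = a·1 + b·0 (s = 1, t = 0) and r₁ = 283 = a·0 + b·1 (s = 0, t = 1); each new remainder r_{k+1} = r_{k-1} − q_k·r_k inherits s_{k+1} = s_{k-1} − q_k·s_k, t_{k+1} = t_{k-1} − q_k·t_k, so r_k = a·s_k + b·t_k at every step:
  q = 2: r = 259, s = 1 − 2·0 = 1, t = 0 − 2·1 = -2  (check: 825·1 + 283·(-2) = 259)
  q = 1: r = 24, s = 0 − 1·1 = -1, t = 1 − 1·(-2) = 3  (check: 825·(-1) + 283·3 = 24)
  q = 10: r = 19, s = 1 − 10·(-1) = 11, t = -2 − 10·3 = -32  (check: 825·11 + 283·(-32) = 19)
  q = 1: r = 5, s = -1 − 1·11 = -12, t = 3 − 1·(-32) = 35  (check: 825·(-12) + 283·35 = 5)
  q = 3: r = 4, s = 11 − 3·(-12) = 47, t = -32 − 3·35 = -137  (check: 825·47 + 283·(-137) = 4)
  q = 1: r = 1, s = -12 − 1·47 = -59, t = 35 − 1·(-137) = 172  (check: 825·(-59) + 283·172 = 1)
The row with r = 1 (the gcd) gives the Bezout coefficients s = -59, t = 172.
Result: 825 · (-59) + 283 · (172) = 1.

gcd(825, 283) = 1; s = -59, t = 172 (check: 825·(-59) + 283·172 = 1).


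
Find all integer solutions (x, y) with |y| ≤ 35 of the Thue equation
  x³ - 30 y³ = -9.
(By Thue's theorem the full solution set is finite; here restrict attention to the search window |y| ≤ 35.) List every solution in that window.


The equation is x³ - 30y³ = -9. For fixed y, x³ = 30·y³ − 9, so a solution requires the RHS to be a perfect cube.
Strategy: iterate y from -35 to 35, compute RHS = 30·y³ − 9, and check whether it is a (positive or negative) perfect cube.
Check small values of y:
  y = 0: RHS = -9 is not a perfect cube.
  y = 1: RHS = 21 is not a perfect cube.
  y = -1: RHS = -39 is not a perfect cube.
  y = 2: RHS = 231 is not a perfect cube.
  y = -2: RHS = -249 is not a perfect cube.
  y = 3: RHS = 801 is not a perfect cube.
  y = -3: RHS = -819 is not a perfect cube.
Continuing the search up to |y| = 35 finds no solutions either.
No (x, y) in the scanned range satisfies the equation.

No integer solutions with |y| ≤ 35.


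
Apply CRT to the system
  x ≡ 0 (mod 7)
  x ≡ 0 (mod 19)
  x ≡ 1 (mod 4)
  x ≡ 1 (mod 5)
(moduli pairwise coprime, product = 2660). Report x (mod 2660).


Product of moduli M = 7 · 19 · 4 · 5 = 2660.
Merge one congruence at a time:
  Start: x ≡ 0 (mod 7).
  Combine with x ≡ 0 (mod 19); new modulus lcm = 133.
    Write x = 0 + 7·t and substitute into x ≡ 0 (mod 19): 7·t ≡ 0 − 0 = 0 (mod 19).
    The inverse of 7 mod 19 is 11 (since 7·11 = 77 = 4·19 + 1), so t ≡ 11·0 = 0 ≡ 0 (mod 19).
    Then x = 0 + 7·0 = 0, valid modulo lcm(7, 19) = 133: x ≡ 0 (mod 133).
  Combine with x ≡ 1 (mod 4); new modulus lcm = 532.
    Write x = 0 + 133·t and substitute into x ≡ 1 (mod 4): 133·t ≡ 1 − 0 = 1 (mod 4).
    Reduce coefficients mod 4: 1·t ≡ 1 (mod 4).
    So t ≡ 1 (mod 4).
    Then x = 0 + 133·1 = 133, valid modulo lcm(133, 4) = 532: x ≡ 133 (mod 532).
  Combine with x ≡ 1 (mod 5); new modulus lcm = 2660.
    Write x = 133 + 532·t and substitute into x ≡ 1 (mod 5): 532·t ≡ 1 − 133 = -132 (mod 5).
    Reduce coefficients mod 5: 2·t ≡ 3 (mod 5).
    The inverse of 2 mod 5 is 3 (since 2·3 = 6 = 1·5 + 1), so t ≡ 3·3 = 9 ≡ 4 (mod 5).
    Then x = 133 + 532·4 = 2261, valid modulo lcm(532, 5) = 2660: x ≡ 2261 (mod 2660).
Verify against each original: 2261 mod 7 = 0, 2261 mod 19 = 0, 2261 mod 4 = 1, 2261 mod 5 = 1.

x ≡ 2261 (mod 2660).


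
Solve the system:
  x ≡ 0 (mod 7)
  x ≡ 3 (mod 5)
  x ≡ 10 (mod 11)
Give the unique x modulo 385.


Moduli 7, 5, 11 are pairwise coprime; by CRT there is a unique solution modulo M = 7 · 5 · 11 = 385.
Solve pairwise, accumulating the modulus:
  Start with x ≡ 0 (mod 7).
  Combine with x ≡ 3 (mod 5): since gcd(7, 5) = 1, we get a unique residue mod 35.
    Write x = 0 + 7·t and substitute into x ≡ 3 (mod 5): 7·t ≡ 3 − 0 = 3 (mod 5).
    Reduce coefficients mod 5: 2·t ≡ 3 (mod 5).
    The inverse of 2 mod 5 is 3 (since 2·3 = 6 = 1·5 + 1), so t ≡ 3·3 = 9 ≡ 4 (mod 5).
    Then x = 0 + 7·4 = 28, valid modulo lcm(7, 5) = 35: x ≡ 28 (mod 35).
  Combine with x ≡ 10 (mod 11): since gcd(35, 11) = 1, we get a unique residue mod 385.
    Write x = 28 + 35·t and substitute into x ≡ 10 (mod 11): 35·t ≡ 10 − 28 = -18 (mod 11).
    Reduce coefficients mod 11: 2·t ≡ 4 (mod 11).
    The inverse of 2 mod 11 is 6 (since 2·6 = 12 = 1·11 + 1), so t ≡ 6·4 = 24 ≡ 2 (mod 11).
    Then x = 28 + 35·2 = 98, valid modulo lcm(35, 11) = 385: x ≡ 98 (mod 385).
Verify: 98 mod 7 = 0 ✓, 98 mod 5 = 3 ✓, 98 mod 11 = 10 ✓.

x ≡ 98 (mod 385).


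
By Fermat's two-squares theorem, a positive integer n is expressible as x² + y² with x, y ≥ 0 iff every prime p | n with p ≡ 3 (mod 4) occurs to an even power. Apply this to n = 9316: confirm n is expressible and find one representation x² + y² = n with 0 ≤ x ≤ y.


Step 1: Factor n = 9316 = 2^2 · 17 · 137.
Step 2: Check the mod-4 condition on each prime factor: 2 = 2 (special); 17 ≡ 1 (mod 4), exponent 1; 137 ≡ 1 (mod 4), exponent 1.
All primes ≡ 3 (mod 4) appear to even exponent (or don't appear), so by the two-squares theorem n IS expressible as a sum of two squares.
Step 3: Build a representation. Group n = k² · m with k = 2 and m = 17 · 137 = 2329 (a product of primes ≡ 1 (mod 4)); a representation of m scales to one of n via (k·x)² + (k·y)² = k²(x² + y²). Each prime p ≡ 1 (mod 4) is itself a sum of two squares; find a² by testing p − a² for a perfect square:
  17: 17 − 1² = 16 = 4² ⇒ 17 = 1² + 4².
  137: 137 − 1² = 136, 137 − 2² = 133, 137 − 3² = 128, 137 − 4² = 121 = 11² ⇒ 137 = 4² + 11².
  Combine using the Brahmagupta–Fibonacci identity (a² + b²)(c² + d²) = (ac − bd)² + (ad + bc)² = (ac + bd)² + (ad − bc)²:
  17 · 137 = 2329: from (1² + 4²)(4² + 11²), take (1·4 − 4·11, 1·11 + 4·4) = (4 − 44, 11 + 16) = (-40, 27); dropping signs (only squares matter) gives (40, 27); check 40² + 27² = 1600 + 729 = 2329 ✓.
  Scale by k = 2: (2·40, 2·27) = (80, 54).
Step 4: Order so x ≤ y and verify: 54² + 80² = 2916 + 6400 = 9316 = n. ✓

n = 9316 = 54² + 80² (one valid representation with x ≤ y).


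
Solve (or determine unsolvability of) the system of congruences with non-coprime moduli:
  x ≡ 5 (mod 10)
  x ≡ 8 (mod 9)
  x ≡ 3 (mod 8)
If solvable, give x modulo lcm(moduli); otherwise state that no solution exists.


Moduli 10, 9, 8 are not pairwise coprime, so CRT works modulo lcm(m_i) when all pairwise compatibility conditions hold.
Pairwise compatibility: gcd(m_i, m_j) must divide a_i - a_j for every pair.
Merge one congruence at a time:
  Start: x ≡ 5 (mod 10).
  Combine with x ≡ 8 (mod 9): gcd(10, 9) = 1; 8 - 5 = 3, which IS divisible by 1, so compatible.
    Write x = 5 + 10·t and substitute into x ≡ 8 (mod 9): 10·t ≡ 8 − 5 = 3 (mod 9).
    Reduce coefficients mod 9: 1·t ≡ 3 (mod 9).
    So t ≡ 3 (mod 9).
    Then x = 5 + 10·3 = 35, valid modulo lcm(10, 9) = 90: x ≡ 35 (mod 90).
  Combine with x ≡ 3 (mod 8): gcd(90, 8) = 2; 3 - 35 = -32, which IS divisible by 2, so compatible.
    Write x = 35 + 90·t and substitute into x ≡ 3 (mod 8): 90·t ≡ 3 − 35 = -32 (mod 8).
    Divide the congruence (and modulus) by g = 2: 45·t ≡ -16 (mod 4).
    Reduce coefficients mod 4: 1·t ≡ 0 (mod 4).
    So t ≡ 0 (mod 4).
    Then x = 35 + 90·0 = 35, valid modulo lcm(90, 8) = 360: x ≡ 35 (mod 360).
Verify: 35 mod 10 = 5, 35 mod 9 = 8, 35 mod 8 = 3.

x ≡ 35 (mod 360).


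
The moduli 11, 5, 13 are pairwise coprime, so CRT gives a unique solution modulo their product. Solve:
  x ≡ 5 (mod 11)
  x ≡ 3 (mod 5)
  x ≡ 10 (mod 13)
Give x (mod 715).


Moduli 11, 5, 13 are pairwise coprime; by CRT there is a unique solution modulo M = 11 · 5 · 13 = 715.
Solve pairwise, accumulating the modulus:
  Start with x ≡ 5 (mod 11).
  Combine with x ≡ 3 (mod 5): since gcd(11, 5) = 1, we get a unique residue mod 55.
    Write x = 5 + 11·t and substitute into x ≡ 3 (mod 5): 11·t ≡ 3 − 5 = -2 (mod 5).
    Reduce coefficients mod 5: 1·t ≡ 3 (mod 5).
    So t ≡ 3 (mod 5).
    Then x = 5 + 11·3 = 38, valid modulo lcm(11, 5) = 55: x ≡ 38 (mod 55).
  Combine with x ≡ 10 (mod 13): since gcd(55, 13) = 1, we get a unique residue mod 715.
    Write x = 38 + 55·t and substitute into x ≡ 10 (mod 13): 55·t ≡ 10 − 38 = -28 (mod 13).
    Reduce coefficients mod 13: 3·t ≡ 11 (mod 13).
    The inverse of 3 mod 13 is 9 (since 3·9 = 27 = 2·13 + 1), so t ≡ 9·11 = 99 ≡ 8 (mod 13).
    Then x = 38 + 55·8 = 478, valid modulo lcm(55, 13) = 715: x ≡ 478 (mod 715).
Verify: 478 mod 11 = 5 ✓, 478 mod 5 = 3 ✓, 478 mod 13 = 10 ✓.

x ≡ 478 (mod 715).


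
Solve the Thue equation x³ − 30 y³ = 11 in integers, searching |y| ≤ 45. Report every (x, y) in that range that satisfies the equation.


The equation is x³ - 30y³ = 11. For fixed y, x³ = 30·y³ + 11, so a solution requires the RHS to be a perfect cube.
Strategy: iterate y from -45 to 45, compute RHS = 30·y³ + 11, and check whether it is a (positive or negative) perfect cube.
Check small values of y:
  y = 0: RHS = 11 is not a perfect cube.
  y = 1: RHS = 41 is not a perfect cube.
  y = -1: RHS = -19 is not a perfect cube.
  y = 2: RHS = 251 is not a perfect cube.
  y = -2: RHS = -229 is not a perfect cube.
  y = 3: RHS = 821 is not a perfect cube.
  y = -3: RHS = -799 is not a perfect cube.
Continuing the search up to |y| = 45 finds no solutions either.
No (x, y) in the scanned range satisfies the equation.

No integer solutions with |y| ≤ 45.


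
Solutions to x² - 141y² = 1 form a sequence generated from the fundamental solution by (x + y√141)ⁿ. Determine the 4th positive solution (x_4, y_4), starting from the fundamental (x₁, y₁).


Step 1: Find the fundamental solution (x₁, y₁) of x² - 141y² = 1.
  Expand √141 as a continued fraction. a₀ = ⌊√141⌋ = 11; iterate m_{k+1} = d_k·a_k − m_k, d_{k+1} = (141 − m_{k+1}²)/d_k, a_{k+1} = ⌊(a₀ + m_{k+1})/d_{k+1}⌋ (starting m₀ = 0, d₀ = 1), with convergents p_k = a_k·p_{k-1} + p_{k-2}, q_k = a_k·q_{k-1} + q_{k-2} (p₋₁ = 1, q₋₁ = 0):
  k = 0: a₀ = 11; p₀/q₀ = 11/1; p₀² − 141·q₀² = 121 − 141 = -20.
  k = 1: m = 11, d = 20, a = ⌊(11 + 11)/20⌋ = 1; p/q = (1·11 + 1)/(1·1 + 0) = 12/1; p² − 141·q² = 144 − 141 = 3.
  k = 2: m = 9, d = 3, a = ⌊(11 + 9)/3⌋ = 6; p/q = (6·12 + 11)/(6·1 + 1) = 83/7; p² − 141·q² = 6889 − 6909 = -20.
  k = 3: m = 9, d = 20, a = ⌊(11 + 9)/20⌋ = 1; p/q = (1·83 + 12)/(1·7 + 1) = 95/8; p² − 141·q² = 9025 − 9024 = 1.
  The first convergent with p² − 141·q² = 1 gives the fundamental solution (x₁, y₁) = (95, 8).
Step 2: Apply the recurrence (x_{n+1}, y_{n+1}) = (x₁x_n + 141y₁y_n, x₁y_n + y₁x_n) repeatedly.
  From (x_1, y_1) = (95, 8): x_2 = 95·95 + 141·8·8 = 18049; y_2 = 95·8 + 8·95 = 1520.
  From (x_2, y_2) = (18049, 1520): x_3 = 95·18049 + 141·8·1520 = 3429215; y_3 = 95·1520 + 8·18049 = 288792.
  From (x_3, y_3) = (3429215, 288792): x_4 = 95·3429215 + 141·8·288792 = 651532801; y_4 = 95·288792 + 8·3429215 = 54868960.
Step 3: Verify x_4² - 141·y_4² = 424494990778905601 - 424494990778905600 = 1 (should be 1). ✓

(x_1, y_1) = (95, 8); (x_4, y_4) = (651532801, 54868960).


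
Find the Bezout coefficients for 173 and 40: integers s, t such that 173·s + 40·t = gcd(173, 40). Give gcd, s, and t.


Euclidean algorithm on (173, 40) — divide until remainder is 0:
  173 = 4 · 40 + 13
  40 = 3 · 13 + 1
  13 = 13 · 1 + 0
gcd(173, 40) = 1.
Track Bezout coefficients alongside the remainders: start with r₀ = 173 = a·1 + b·0 (s = 1, t = 0) and r₁ = 40 = a·0 + b·1 (s = 0, t = 1); each new remainder r_{k+1} = r_{k-1} − q_k·r_k inherits s_{k+1} = s_{k-1} − q_k·s_k, t_{k+1} = t_{k-1} − q_k·t_k, so r_k = a·s_k + b·t_k at every step:
  q = 4: r = 13, s = 1 − 4·0 = 1, t = 0 − 4·1 = -4  (check: 173·1 + 40·(-4) = 13)
  q = 3: r = 1, s = 0 − 3·1 = -3, t = 1 − 3·(-4) = 13  (check: 173·(-3) + 40·13 = 1)
The row with r = 1 (the gcd) gives the Bezout coefficients s = -3, t = 13.
Result: 173 · (-3) + 40 · (13) = 1.

gcd(173, 40) = 1; s = -3, t = 13 (check: 173·(-3) + 40·13 = 1).


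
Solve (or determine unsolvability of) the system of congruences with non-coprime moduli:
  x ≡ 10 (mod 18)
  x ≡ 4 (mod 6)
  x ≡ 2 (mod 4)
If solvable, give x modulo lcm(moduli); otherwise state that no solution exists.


Moduli 18, 6, 4 are not pairwise coprime, so CRT works modulo lcm(m_i) when all pairwise compatibility conditions hold.
Pairwise compatibility: gcd(m_i, m_j) must divide a_i - a_j for every pair.
Merge one congruence at a time:
  Start: x ≡ 10 (mod 18).
  Combine with x ≡ 4 (mod 6): gcd(18, 6) = 6; 4 - 10 = -6, which IS divisible by 6, so compatible.
    Write x = 10 + 18·t and substitute into x ≡ 4 (mod 6): 18·t ≡ 4 − 10 = -6 (mod 6).
    Divide the congruence (and modulus) by g = 6: 3·t ≡ -1 (mod 1).
    Modulo 1 every t works; take t = 0.
    Then x = 10 + 18·0 = 10, valid modulo lcm(18, 6) = 18: x ≡ 10 (mod 18).
  Combine with x ≡ 2 (mod 4): gcd(18, 4) = 2; 2 - 10 = -8, which IS divisible by 2, so compatible.
    Write x = 10 + 18·t and substitute into x ≡ 2 (mod 4): 18·t ≡ 2 − 10 = -8 (mod 4).
    Divide the congruence (and modulus) by g = 2: 9·t ≡ -4 (mod 2).
    Reduce coefficients mod 2: 1·t ≡ 0 (mod 2).
    So t ≡ 0 (mod 2).
    Then x = 10 + 18·0 = 10, valid modulo lcm(18, 4) = 36: x ≡ 10 (mod 36).
Verify: 10 mod 18 = 10, 10 mod 6 = 4, 10 mod 4 = 2.

x ≡ 10 (mod 36).


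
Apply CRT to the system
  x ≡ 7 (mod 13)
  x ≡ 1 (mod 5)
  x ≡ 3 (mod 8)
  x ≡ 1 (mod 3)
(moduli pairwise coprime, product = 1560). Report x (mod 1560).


Product of moduli M = 13 · 5 · 8 · 3 = 1560.
Merge one congruence at a time:
  Start: x ≡ 7 (mod 13).
  Combine with x ≡ 1 (mod 5); new modulus lcm = 65.
    Write x = 7 + 13·t and substitute into x ≡ 1 (mod 5): 13·t ≡ 1 − 7 = -6 (mod 5).
    Reduce coefficients mod 5: 3·t ≡ 4 (mod 5).
    The inverse of 3 mod 5 is 2 (since 3·2 = 6 = 1·5 + 1), so t ≡ 2·4 = 8 ≡ 3 (mod 5).
    Then x = 7 + 13·3 = 46, valid modulo lcm(13, 5) = 65: x ≡ 46 (mod 65).
  Combine with x ≡ 3 (mod 8); new modulus lcm = 520.
    Write x = 46 + 65·t and substitute into x ≡ 3 (mod 8): 65·t ≡ 3 − 46 = -43 (mod 8).
    Reduce coefficients mod 8: 1·t ≡ 5 (mod 8).
    So t ≡ 5 (mod 8).
    Then x = 46 + 65·5 = 371, valid modulo lcm(65, 8) = 520: x ≡ 371 (mod 520).
  Combine with x ≡ 1 (mod 3); new modulus lcm = 1560.
    Write x = 371 + 520·t and substitute into x ≡ 1 (mod 3): 520·t ≡ 1 − 371 = -370 (mod 3).
    Reduce coefficients mod 3: 1·t ≡ 2 (mod 3).
    So t ≡ 2 (mod 3).
    Then x = 371 + 520·2 = 1411, valid modulo lcm(520, 3) = 1560: x ≡ 1411 (mod 1560).
Verify against each original: 1411 mod 13 = 7, 1411 mod 5 = 1, 1411 mod 8 = 3, 1411 mod 3 = 1.

x ≡ 1411 (mod 1560).


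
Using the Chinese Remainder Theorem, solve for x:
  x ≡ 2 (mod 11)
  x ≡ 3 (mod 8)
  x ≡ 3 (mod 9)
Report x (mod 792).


Moduli 11, 8, 9 are pairwise coprime; by CRT there is a unique solution modulo M = 11 · 8 · 9 = 792.
Solve pairwise, accumulating the modulus:
  Start with x ≡ 2 (mod 11).
  Combine with x ≡ 3 (mod 8): since gcd(11, 8) = 1, we get a unique residue mod 88.
    Write x = 2 + 11·t and substitute into x ≡ 3 (mod 8): 11·t ≡ 3 − 2 = 1 (mod 8).
    Reduce coefficients mod 8: 3·t ≡ 1 (mod 8).
    The inverse of 3 mod 8 is 3 (since 3·3 = 9 = 1·8 + 1), so t ≡ 3·1 = 3 ≡ 3 (mod 8).
    Then x = 2 + 11·3 = 35, valid modulo lcm(11, 8) = 88: x ≡ 35 (mod 88).
  Combine with x ≡ 3 (mod 9): since gcd(88, 9) = 1, we get a unique residue mod 792.
    Write x = 35 + 88·t and substitute into x ≡ 3 (mod 9): 88·t ≡ 3 − 35 = -32 (mod 9).
    Reduce coefficients mod 9: 7·t ≡ 4 (mod 9).
    The inverse of 7 mod 9 is 4 (since 7·4 = 28 = 3·9 + 1), so t ≡ 4·4 = 16 ≡ 7 (mod 9).
    Then x = 35 + 88·7 = 651, valid modulo lcm(88, 9) = 792: x ≡ 651 (mod 792).
Verify: 651 mod 11 = 2 ✓, 651 mod 8 = 3 ✓, 651 mod 9 = 3 ✓.

x ≡ 651 (mod 792).


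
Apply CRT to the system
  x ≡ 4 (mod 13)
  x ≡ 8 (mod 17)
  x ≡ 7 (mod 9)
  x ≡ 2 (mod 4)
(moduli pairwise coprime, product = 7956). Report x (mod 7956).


Product of moduli M = 13 · 17 · 9 · 4 = 7956.
Merge one congruence at a time:
  Start: x ≡ 4 (mod 13).
  Combine with x ≡ 8 (mod 17); new modulus lcm = 221.
    Write x = 4 + 13·t and substitute into x ≡ 8 (mod 17): 13·t ≡ 8 − 4 = 4 (mod 17).
    The inverse of 13 mod 17 is 4 (since 13·4 = 52 = 3·17 + 1), so t ≡ 4·4 = 16 ≡ 16 (mod 17).
    Then x = 4 + 13·16 = 212, valid modulo lcm(13, 17) = 221: x ≡ 212 (mod 221).
  Combine with x ≡ 7 (mod 9); new modulus lcm = 1989.
    Write x = 212 + 221·t and substitute into x ≡ 7 (mod 9): 221·t ≡ 7 − 212 = -205 (mod 9).
    Reduce coefficients mod 9: 5·t ≡ 2 (mod 9).
    The inverse of 5 mod 9 is 2 (since 5·2 = 10 = 1·9 + 1), so t ≡ 2·2 = 4 ≡ 4 (mod 9).
    Then x = 212 + 221·4 = 1096, valid modulo lcm(221, 9) = 1989: x ≡ 1096 (mod 1989).
  Combine with x ≡ 2 (mod 4); new modulus lcm = 7956.
    Write x = 1096 + 1989·t and substitute into x ≡ 2 (mod 4): 1989·t ≡ 2 − 1096 = -1094 (mod 4).
    Reduce coefficients mod 4: 1·t ≡ 2 (mod 4).
    So t ≡ 2 (mod 4).
    Then x = 1096 + 1989·2 = 5074, valid modulo lcm(1989, 4) = 7956: x ≡ 5074 (mod 7956).
Verify against each original: 5074 mod 13 = 4, 5074 mod 17 = 8, 5074 mod 9 = 7, 5074 mod 4 = 2.

x ≡ 5074 (mod 7956).


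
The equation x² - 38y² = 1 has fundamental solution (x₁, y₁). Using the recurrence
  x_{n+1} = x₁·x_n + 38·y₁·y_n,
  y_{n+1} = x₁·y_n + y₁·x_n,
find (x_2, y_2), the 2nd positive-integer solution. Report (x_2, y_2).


Step 1: Find the fundamental solution (x₁, y₁) of x² - 38y² = 1.
  Expand √38 as a continued fraction. a₀ = ⌊√38⌋ = 6; iterate m_{k+1} = d_k·a_k − m_k, d_{k+1} = (38 − m_{k+1}²)/d_k, a_{k+1} = ⌊(a₀ + m_{k+1})/d_{k+1}⌋ (starting m₀ = 0, d₀ = 1), with convergents p_k = a_k·p_{k-1} + p_{k-2}, q_k = a_k·q_{k-1} + q_{k-2} (p₋₁ = 1, q₋₁ = 0):
  k = 0: a₀ = 6; p₀/q₀ = 6/1; p₀² − 38·q₀² = 36 − 38 = -2.
  k = 1: m = 6, d = 2, a = ⌊(6 + 6)/2⌋ = 6; p/q = (6·6 + 1)/(6·1 + 0) = 37/6; p² − 38·q² = 1369 − 1368 = 1.
  The first convergent with p² − 38·q² = 1 gives the fundamental solution (x₁, y₁) = (37, 6).
Step 2: Apply the recurrence (x_{n+1}, y_{n+1}) = (x₁x_n + 38y₁y_n, x₁y_n + y₁x_n) repeatedly.
  From (x_1, y_1) = (37, 6): x_2 = 37·37 + 38·6·6 = 2737; y_2 = 37·6 + 6·37 = 444.
Step 3: Verify x_2² - 38·y_2² = 7491169 - 7491168 = 1 (should be 1). ✓

(x_1, y_1) = (37, 6); (x_2, y_2) = (2737, 444).


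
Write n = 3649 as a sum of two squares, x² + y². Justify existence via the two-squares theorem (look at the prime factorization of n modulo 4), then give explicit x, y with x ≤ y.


Step 1: Factor n = 3649 = 41 · 89.
Step 2: Check the mod-4 condition on each prime factor: 41 ≡ 1 (mod 4), exponent 1; 89 ≡ 1 (mod 4), exponent 1.
All primes ≡ 3 (mod 4) appear to even exponent (or don't appear), so by the two-squares theorem n IS expressible as a sum of two squares.
Step 3: Build a representation. Here n = 41 · 89 is a product of primes ≡ 1 (mod 4). Each prime p ≡ 1 (mod 4) is itself a sum of two squares; find a² by testing p − a² for a perfect square:
  41: 41 − 1² = 40, 41 − 2² = 37, 41 − 3² = 32, 41 − 4² = 25 = 5² ⇒ 41 = 4² + 5².
  89: 89 − 1² = 88, 89 − 2² = 85, 89 − 3² = 80, 89 − 4² = 73, 89 − 5² = 64 = 8² ⇒ 89 = 5² + 8².
  Combine using the Brahmagupta–Fibonacci identity (a² + b²)(c² + d²) = (ac − bd)² + (ad + bc)² = (ac + bd)² + (ad − bc)²:
  41 · 89 = 3649: from (4² + 5²)(5² + 8²), take (4·5 − 5·8, 4·8 + 5·5) = (20 − 40, 32 + 25) = (-20, 57); dropping signs (only squares matter) gives (20, 57); check 20² + 57² = 400 + 3249 = 3649 ✓.
Step 4: Order so x ≤ y and verify: 20² + 57² = 400 + 3249 = 3649 = n. ✓

n = 3649 = 20² + 57² (one valid representation with x ≤ y).


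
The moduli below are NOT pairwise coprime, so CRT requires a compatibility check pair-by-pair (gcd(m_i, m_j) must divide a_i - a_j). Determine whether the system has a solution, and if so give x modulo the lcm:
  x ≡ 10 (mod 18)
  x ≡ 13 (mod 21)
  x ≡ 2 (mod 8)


Moduli 18, 21, 8 are not pairwise coprime, so CRT works modulo lcm(m_i) when all pairwise compatibility conditions hold.
Pairwise compatibility: gcd(m_i, m_j) must divide a_i - a_j for every pair.
Merge one congruence at a time:
  Start: x ≡ 10 (mod 18).
  Combine with x ≡ 13 (mod 21): gcd(18, 21) = 3; 13 - 10 = 3, which IS divisible by 3, so compatible.
    Write x = 10 + 18·t and substitute into x ≡ 13 (mod 21): 18·t ≡ 13 − 10 = 3 (mod 21).
    Divide the congruence (and modulus) by g = 3: 6·t ≡ 1 (mod 7).
    The inverse of 6 mod 7 is 6 (since 6·6 = 36 = 5·7 + 1), so t ≡ 6·1 = 6 ≡ 6 (mod 7).
    Then x = 10 + 18·6 = 118, valid modulo lcm(18, 21) = 126: x ≡ 118 (mod 126).
  Combine with x ≡ 2 (mod 8): gcd(126, 8) = 2; 2 - 118 = -116, which IS divisible by 2, so compatible.
    Write x = 118 + 126·t and substitute into x ≡ 2 (mod 8): 126·t ≡ 2 − 118 = -116 (mod 8).
    Divide the congruence (and modulus) by g = 2: 63·t ≡ -58 (mod 4).
    Reduce coefficients mod 4: 3·t ≡ 2 (mod 4).
    The inverse of 3 mod 4 is 3 (since 3·3 = 9 = 2·4 + 1), so t ≡ 3·2 = 6 ≡ 2 (mod 4).
    Then x = 118 + 126·2 = 370, valid modulo lcm(126, 8) = 504: x ≡ 370 (mod 504).
Verify: 370 mod 18 = 10, 370 mod 21 = 13, 370 mod 8 = 2.

x ≡ 370 (mod 504).


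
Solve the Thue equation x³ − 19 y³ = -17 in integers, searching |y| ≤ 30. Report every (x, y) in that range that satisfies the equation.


The equation is x³ - 19y³ = -17. For fixed y, x³ = 19·y³ − 17, so a solution requires the RHS to be a perfect cube.
Strategy: iterate y from -30 to 30, compute RHS = 19·y³ − 17, and check whether it is a (positive or negative) perfect cube.
Check small values of y:
  y = 0: RHS = -17 is not a perfect cube.
  y = 1: RHS = 2 is not a perfect cube.
  y = -1: RHS = -36 is not a perfect cube.
  y = 2: RHS = 135 is not a perfect cube.
  y = -2: RHS = -169 is not a perfect cube.
  y = 3: RHS = 496 is not a perfect cube.
  y = -3: RHS = -530 is not a perfect cube.
Continuing the search up to |y| = 30 finds no solutions either.
No (x, y) in the scanned range satisfies the equation.

No integer solutions with |y| ≤ 30.


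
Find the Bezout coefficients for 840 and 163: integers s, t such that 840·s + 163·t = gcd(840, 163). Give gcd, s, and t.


Euclidean algorithm on (840, 163) — divide until remainder is 0:
  840 = 5 · 163 + 25
  163 = 6 · 25 + 13
  25 = 1 · 13 + 12
  13 = 1 · 12 + 1
  12 = 12 · 1 + 0
gcd(840, 163) = 1.
Track Bezout coefficients alongside the remainders: start with r₀ = 840 = a·1 + b·0 (s = 1, t = 0) and r₁ = 163 = a·0 + b·1 (s = 0, t = 1); each new remainder r_{k+1} = r_{k-1} − q_k·r_k inherits s_{k+1} = s_{k-1} − q_k·s_k, t_{k+1} = t_{k-1} − q_k·t_k, so r_k = a·s_k + b·t_k at every step:
  q = 5: r = 25, s = 1 − 5·0 = 1, t = 0 − 5·1 = -5  (check: 840·1 + 163·(-5) = 25)
  q = 6: r = 13, s = 0 − 6·1 = -6, t = 1 − 6·(-5) = 31  (check: 840·(-6) + 163·31 = 13)
  q = 1: r = 12, s = 1 − 1·(-6) = 7, t = -5 − 1·31 = -36  (check: 840·7 + 163·(-36) = 12)
  q = 1: r = 1, s = -6 − 1·7 = -13, t = 31 − 1·(-36) = 67  (check: 840·(-13) + 163·67 = 1)
The row with r = 1 (the gcd) gives the Bezout coefficients s = -13, t = 67.
Result: 840 · (-13) + 163 · (67) = 1.

gcd(840, 163) = 1; s = -13, t = 67 (check: 840·(-13) + 163·67 = 1).


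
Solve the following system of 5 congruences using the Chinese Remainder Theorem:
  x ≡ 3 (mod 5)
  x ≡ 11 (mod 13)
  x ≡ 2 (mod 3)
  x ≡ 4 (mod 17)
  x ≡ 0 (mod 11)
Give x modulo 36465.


Product of moduli M = 5 · 13 · 3 · 17 · 11 = 36465.
Merge one congruence at a time:
  Start: x ≡ 3 (mod 5).
  Combine with x ≡ 11 (mod 13); new modulus lcm = 65.
    Write x = 3 + 5·t and substitute into x ≡ 11 (mod 13): 5·t ≡ 11 − 3 = 8 (mod 13).
    The inverse of 5 mod 13 is 8 (since 5·8 = 40 = 3·13 + 1), so t ≡ 8·8 = 64 ≡ 12 (mod 13).
    Then x = 3 + 5·12 = 63, valid modulo lcm(5, 13) = 65: x ≡ 63 (mod 65).
  Combine with x ≡ 2 (mod 3); new modulus lcm = 195.
    Write x = 63 + 65·t and substitute into x ≡ 2 (mod 3): 65·t ≡ 2 − 63 = -61 (mod 3).
    Reduce coefficients mod 3: 2·t ≡ 2 (mod 3).
    The inverse of 2 mod 3 is 2 (since 2·2 = 4 = 1·3 + 1), so t ≡ 2·2 = 4 ≡ 1 (mod 3).
    Then x = 63 + 65·1 = 128, valid modulo lcm(65, 3) = 195: x ≡ 128 (mod 195).
  Combine with x ≡ 4 (mod 17); new modulus lcm = 3315.
    Write x = 128 + 195·t and substitute into x ≡ 4 (mod 17): 195·t ≡ 4 − 128 = -124 (mod 17).
    Reduce coefficients mod 17: 8·t ≡ 12 (mod 17).
    The inverse of 8 mod 17 is 15 (since 8·15 = 120 = 7·17 + 1), so t ≡ 15·12 = 180 ≡ 10 (mod 17).
    Then x = 128 + 195·10 = 2078, valid modulo lcm(195, 17) = 3315: x ≡ 2078 (mod 3315).
  Combine with x ≡ 0 (mod 11); new modulus lcm = 36465.
    Write x = 2078 + 3315·t and substitute into x ≡ 0 (mod 11): 3315·t ≡ 0 − 2078 = -2078 (mod 11).
    Reduce coefficients mod 11: 4·t ≡ 1 (mod 11).
    The inverse of 4 mod 11 is 3 (since 4·3 = 12 = 1·11 + 1), so t ≡ 3·1 = 3 ≡ 3 (mod 11).
    Then x = 2078 + 3315·3 = 12023, valid modulo lcm(3315, 11) = 36465: x ≡ 12023 (mod 36465).
Verify against each original: 12023 mod 5 = 3, 12023 mod 13 = 11, 12023 mod 3 = 2, 12023 mod 17 = 4, 12023 mod 11 = 0.

x ≡ 12023 (mod 36465).


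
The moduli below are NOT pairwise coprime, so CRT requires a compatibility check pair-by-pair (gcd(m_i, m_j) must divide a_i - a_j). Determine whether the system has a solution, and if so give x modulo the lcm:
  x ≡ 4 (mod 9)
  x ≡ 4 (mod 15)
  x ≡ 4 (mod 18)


Moduli 9, 15, 18 are not pairwise coprime, so CRT works modulo lcm(m_i) when all pairwise compatibility conditions hold.
Pairwise compatibility: gcd(m_i, m_j) must divide a_i - a_j for every pair.
Merge one congruence at a time:
  Start: x ≡ 4 (mod 9).
  Combine with x ≡ 4 (mod 15): gcd(9, 15) = 3; 4 - 4 = 0, which IS divisible by 3, so compatible.
    Write x = 4 + 9·t and substitute into x ≡ 4 (mod 15): 9·t ≡ 4 − 4 = 0 (mod 15).
    Divide the congruence (and modulus) by g = 3: 3·t ≡ 0 (mod 5).
    The inverse of 3 mod 5 is 2 (since 3·2 = 6 = 1·5 + 1), so t ≡ 2·0 = 0 ≡ 0 (mod 5).
    Then x = 4 + 9·0 = 4, valid modulo lcm(9, 15) = 45: x ≡ 4 (mod 45).
  Combine with x ≡ 4 (mod 18): gcd(45, 18) = 9; 4 - 4 = 0, which IS divisible by 9, so compatible.
    Write x = 4 + 45·t and substitute into x ≡ 4 (mod 18): 45·t ≡ 4 − 4 = 0 (mod 18).
    Divide the congruence (and modulus) by g = 9: 5·t ≡ 0 (mod 2).
    Reduce coefficients mod 2: 1·t ≡ 0 (mod 2).
    So t ≡ 0 (mod 2).
    Then x = 4 + 45·0 = 4, valid modulo lcm(45, 18) = 90: x ≡ 4 (mod 90).
Verify: 4 mod 9 = 4, 4 mod 15 = 4, 4 mod 18 = 4.

x ≡ 4 (mod 90).


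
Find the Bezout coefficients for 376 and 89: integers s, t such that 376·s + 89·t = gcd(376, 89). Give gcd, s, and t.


Euclidean algorithm on (376, 89) — divide until remainder is 0:
  376 = 4 · 89 + 20
  89 = 4 · 20 + 9
  20 = 2 · 9 + 2
  9 = 4 · 2 + 1
  2 = 2 · 1 + 0
gcd(376, 89) = 1.
Track Bezout coefficients alongside the remainders: start with r₀ = 376 = a·1 + b·0 (s = 1, t = 0) and r₁ = 89 = a·0 + b·1 (s = 0, t = 1); each new remainder r_{k+1} = r_{k-1} − q_k·r_k inherits s_{k+1} = s_{k-1} − q_k·s_k, t_{k+1} = t_{k-1} − q_k·t_k, so r_k = a·s_k + b·t_k at every step:
  q = 4: r = 20, s = 1 − 4·0 = 1, t = 0 − 4·1 = -4  (check: 376·1 + 89·(-4) = 20)
  q = 4: r = 9, s = 0 − 4·1 = -4, t = 1 − 4·(-4) = 17  (check: 376·(-4) + 89·17 = 9)
  q = 2: r = 2, s = 1 − 2·(-4) = 9, t = -4 − 2·17 = -38  (check: 376·9 + 89·(-38) = 2)
  q = 4: r = 1, s = -4 − 4·9 = -40, t = 17 − 4·(-38) = 169  (check: 376·(-40) + 89·169 = 1)
The row with r = 1 (the gcd) gives the Bezout coefficients s = -40, t = 169.
Result: 376 · (-40) + 89 · (169) = 1.

gcd(376, 89) = 1; s = -40, t = 169 (check: 376·(-40) + 89·169 = 1).


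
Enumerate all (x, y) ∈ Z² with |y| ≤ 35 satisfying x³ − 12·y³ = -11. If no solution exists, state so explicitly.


The equation is x³ - 12y³ = -11. For fixed y, x³ = 12·y³ − 11, so a solution requires the RHS to be a perfect cube.
Strategy: iterate y from -35 to 35, compute RHS = 12·y³ − 11, and check whether it is a (positive or negative) perfect cube.
Check small values of y:
  y = 0: RHS = -11 is not a perfect cube.
  y = 1: RHS = 1 = (1)³ ⇒ x = 1 works.
  y = -1: RHS = -23 is not a perfect cube.
  y = 2: RHS = 85 is not a perfect cube.
  y = -2: RHS = -107 is not a perfect cube.
  y = 3: RHS = 313 is not a perfect cube.
  y = -3: RHS = -335 is not a perfect cube.
Continuing the search up to |y| = 35 finds no further solutions beyond those listed.
Collected solutions: (1, 1).

Solutions (with |y| ≤ 35): (1, 1).


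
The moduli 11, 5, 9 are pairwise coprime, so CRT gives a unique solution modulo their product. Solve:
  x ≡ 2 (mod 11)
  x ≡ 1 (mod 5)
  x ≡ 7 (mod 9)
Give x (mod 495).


Moduli 11, 5, 9 are pairwise coprime; by CRT there is a unique solution modulo M = 11 · 5 · 9 = 495.
Solve pairwise, accumulating the modulus:
  Start with x ≡ 2 (mod 11).
  Combine with x ≡ 1 (mod 5): since gcd(11, 5) = 1, we get a unique residue mod 55.
    Write x = 2 + 11·t and substitute into x ≡ 1 (mod 5): 11·t ≡ 1 − 2 = -1 (mod 5).
    Reduce coefficients mod 5: 1·t ≡ 4 (mod 5).
    So t ≡ 4 (mod 5).
    Then x = 2 + 11·4 = 46, valid modulo lcm(11, 5) = 55: x ≡ 46 (mod 55).
  Combine with x ≡ 7 (mod 9): since gcd(55, 9) = 1, we get a unique residue mod 495.
    Write x = 46 + 55·t and substitute into x ≡ 7 (mod 9): 55·t ≡ 7 − 46 = -39 (mod 9).
    Reduce coefficients mod 9: 1·t ≡ 6 (mod 9).
    So t ≡ 6 (mod 9).
    Then x = 46 + 55·6 = 376, valid modulo lcm(55, 9) = 495: x ≡ 376 (mod 495).
Verify: 376 mod 11 = 2 ✓, 376 mod 5 = 1 ✓, 376 mod 9 = 7 ✓.

x ≡ 376 (mod 495).


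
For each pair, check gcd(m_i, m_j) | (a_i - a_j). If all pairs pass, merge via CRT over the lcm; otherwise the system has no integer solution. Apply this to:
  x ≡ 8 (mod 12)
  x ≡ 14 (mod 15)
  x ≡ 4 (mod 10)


Moduli 12, 15, 10 are not pairwise coprime, so CRT works modulo lcm(m_i) when all pairwise compatibility conditions hold.
Pairwise compatibility: gcd(m_i, m_j) must divide a_i - a_j for every pair.
Merge one congruence at a time:
  Start: x ≡ 8 (mod 12).
  Combine with x ≡ 14 (mod 15): gcd(12, 15) = 3; 14 - 8 = 6, which IS divisible by 3, so compatible.
    Write x = 8 + 12·t and substitute into x ≡ 14 (mod 15): 12·t ≡ 14 − 8 = 6 (mod 15).
    Divide the congruence (and modulus) by g = 3: 4·t ≡ 2 (mod 5).
    The inverse of 4 mod 5 is 4 (since 4·4 = 16 = 3·5 + 1), so t ≡ 4·2 = 8 ≡ 3 (mod 5).
    Then x = 8 + 12·3 = 44, valid modulo lcm(12, 15) = 60: x ≡ 44 (mod 60).
  Combine with x ≡ 4 (mod 10): gcd(60, 10) = 10; 4 - 44 = -40, which IS divisible by 10, so compatible.
    Write x = 44 + 60·t and substitute into x ≡ 4 (mod 10): 60·t ≡ 4 − 44 = -40 (mod 10).
    Divide the congruence (and modulus) by g = 10: 6·t ≡ -4 (mod 1).
    Modulo 1 every t works; take t = 0.
    Then x = 44 + 60·0 = 44, valid modulo lcm(60, 10) = 60: x ≡ 44 (mod 60).
Verify: 44 mod 12 = 8, 44 mod 15 = 14, 44 mod 10 = 4.

x ≡ 44 (mod 60).


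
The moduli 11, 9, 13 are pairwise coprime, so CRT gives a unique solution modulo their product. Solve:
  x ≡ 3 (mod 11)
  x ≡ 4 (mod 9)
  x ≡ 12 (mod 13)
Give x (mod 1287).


Moduli 11, 9, 13 are pairwise coprime; by CRT there is a unique solution modulo M = 11 · 9 · 13 = 1287.
Solve pairwise, accumulating the modulus:
  Start with x ≡ 3 (mod 11).
  Combine with x ≡ 4 (mod 9): since gcd(11, 9) = 1, we get a unique residue mod 99.
    Write x = 3 + 11·t and substitute into x ≡ 4 (mod 9): 11·t ≡ 4 − 3 = 1 (mod 9).
    Reduce coefficients mod 9: 2·t ≡ 1 (mod 9).
    The inverse of 2 mod 9 is 5 (since 2·5 = 10 = 1·9 + 1), so t ≡ 5·1 = 5 ≡ 5 (mod 9).
    Then x = 3 + 11·5 = 58, valid modulo lcm(11, 9) = 99: x ≡ 58 (mod 99).
  Combine with x ≡ 12 (mod 13): since gcd(99, 13) = 1, we get a unique residue mod 1287.
    Write x = 58 + 99·t and substitute into x ≡ 12 (mod 13): 99·t ≡ 12 − 58 = -46 (mod 13).
    Reduce coefficients mod 13: 8·t ≡ 6 (mod 13).
    The inverse of 8 mod 13 is 5 (since 8·5 = 40 = 3·13 + 1), so t ≡ 5·6 = 30 ≡ 4 (mod 13).
    Then x = 58 + 99·4 = 454, valid modulo lcm(99, 13) = 1287: x ≡ 454 (mod 1287).
Verify: 454 mod 11 = 3 ✓, 454 mod 9 = 4 ✓, 454 mod 13 = 12 ✓.

x ≡ 454 (mod 1287).
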